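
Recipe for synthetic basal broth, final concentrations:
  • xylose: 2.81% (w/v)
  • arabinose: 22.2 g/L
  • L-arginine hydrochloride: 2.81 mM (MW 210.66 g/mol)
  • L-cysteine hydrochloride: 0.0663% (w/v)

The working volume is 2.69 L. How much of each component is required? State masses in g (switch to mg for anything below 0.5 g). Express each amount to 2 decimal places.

xylose 75.59 g; arabinose 59.72 g; L-arginine hydrochloride 1.59 g; L-cysteine hydrochloride 1.78 g

Working volume: 2.69 L.
xylose: 2.81% w/v = 28.1 g/L → 28.1 × 2.69 L = 75.59 g
arabinose: 22.2 g/L × 2.69 L = 59.72 g
L-arginine hydrochloride: 2.81 mmol/L × 210.66 g/mol × 2.69 L ÷ 1000 = 1.59 g
L-cysteine hydrochloride: 0.0663% w/v = 0.663 g/L → 0.663 × 2.69 L = 1.78 g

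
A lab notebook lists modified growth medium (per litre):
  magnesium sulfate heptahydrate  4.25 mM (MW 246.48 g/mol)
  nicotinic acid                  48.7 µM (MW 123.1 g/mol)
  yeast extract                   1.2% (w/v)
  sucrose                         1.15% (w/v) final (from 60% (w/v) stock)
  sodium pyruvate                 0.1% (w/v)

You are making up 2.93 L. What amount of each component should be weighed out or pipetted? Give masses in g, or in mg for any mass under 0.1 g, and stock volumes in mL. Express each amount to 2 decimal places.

Working volume: 2.93 L.
magnesium sulfate heptahydrate: 4.25 mmol/L × 246.48 g/mol × 2.93 L ÷ 1000 = 3.07 g
nicotinic acid: 48.7 µmol/L × 123.1 g/mol × 2.93 L ÷ 1000 = 17.57 mg
yeast extract: 1.2 g per 100 mL × 2930 mL ÷ 100 = 35.16 g
sucrose: dilute stock: 1.15% ÷ 60% × 2930 mL = 56.16 mL
sodium pyruvate: 0.1 g per 100 mL × 2930 mL ÷ 100 = 2.93 g

magnesium sulfate heptahydrate 3.07 g; nicotinic acid 17.57 mg; yeast extract 35.16 g; sucrose 56.16 mL; sodium pyruvate 2.93 g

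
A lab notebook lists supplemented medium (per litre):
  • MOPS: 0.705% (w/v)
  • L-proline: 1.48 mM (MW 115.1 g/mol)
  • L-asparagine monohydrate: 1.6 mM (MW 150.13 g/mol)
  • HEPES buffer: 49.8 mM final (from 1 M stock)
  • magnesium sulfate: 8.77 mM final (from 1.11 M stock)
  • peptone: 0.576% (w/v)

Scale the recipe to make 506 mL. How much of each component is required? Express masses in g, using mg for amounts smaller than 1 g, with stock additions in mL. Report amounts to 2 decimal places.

Scale factor relative to 1 L: 0.506.
MOPS: 0.705 g per 100 mL × 506 mL ÷ 100 = 3.57 g
L-proline: 1.48 mmol/L × 115.1 mg/mmol × 0.506 L = 86.20 mg
L-asparagine monohydrate: 1.6 mmol/L × 150.13 mg/mmol × 0.506 L = 121.55 mg
HEPES buffer: C1V1 = C2V2 → 49.8 mM × 506 mL ÷ 1000 mM = 25.20 mL
magnesium sulfate: V = C2·V2/C1 = 8.77 mM × 506 mL ÷ 1110 mM = 4.00 mL
peptone: 0.576% w/v = 5.76 g/L → 5.76 × 0.506 L = 2.91 g

MOPS 3.57 g; L-proline 86.20 mg; L-asparagine monohydrate 121.55 mg; HEPES buffer 25.20 mL; magnesium sulfate 4.00 mL; peptone 2.91 g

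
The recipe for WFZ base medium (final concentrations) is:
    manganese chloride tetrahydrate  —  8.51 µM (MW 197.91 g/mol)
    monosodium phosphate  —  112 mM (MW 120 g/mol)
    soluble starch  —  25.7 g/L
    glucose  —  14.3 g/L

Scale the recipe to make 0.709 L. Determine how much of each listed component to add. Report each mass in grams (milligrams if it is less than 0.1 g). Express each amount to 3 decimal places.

Working volume: 0.709 L.
manganese chloride tetrahydrate: 8.51 µmol/L × 197.91 g/mol × 0.709 L ÷ 1000 = 1.194 mg
monosodium phosphate: 112 mmol/L × 120 g/mol × 0.709 L ÷ 1000 = 9.529 g
soluble starch: 25.7 g/L × 0.709 L = 18.221 g
glucose: 14.3 g/L × 0.709 L = 10.139 g

manganese chloride tetrahydrate 1.194 mg; monosodium phosphate 9.529 g; soluble starch 18.221 g; glucose 10.139 g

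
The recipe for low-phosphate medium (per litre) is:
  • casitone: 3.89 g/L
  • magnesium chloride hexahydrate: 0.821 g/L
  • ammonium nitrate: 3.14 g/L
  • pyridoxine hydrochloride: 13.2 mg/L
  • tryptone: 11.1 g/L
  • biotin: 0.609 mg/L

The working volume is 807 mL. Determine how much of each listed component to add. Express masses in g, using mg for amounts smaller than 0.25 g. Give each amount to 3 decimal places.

Target volume = 807 mL = 0.807 L.
casitone: 3.89 g/L × 0.807 L = 3.139 g
magnesium chloride hexahydrate: 0.821 g/L × 0.807 L = 0.663 g
ammonium nitrate: 3.14 g/L × 0.807 L = 2.534 g
pyridoxine hydrochloride: 13.2 mg/L × 0.807 L = 10.652 mg
tryptone: 11.1 g/L × 0.807 L = 8.958 g
biotin: 0.609 mg/L × 0.807 L = 0.491 mg

casitone 3.139 g; magnesium chloride hexahydrate 0.663 g; ammonium nitrate 2.534 g; pyridoxine hydrochloride 10.652 mg; tryptone 8.958 g; biotin 0.491 mg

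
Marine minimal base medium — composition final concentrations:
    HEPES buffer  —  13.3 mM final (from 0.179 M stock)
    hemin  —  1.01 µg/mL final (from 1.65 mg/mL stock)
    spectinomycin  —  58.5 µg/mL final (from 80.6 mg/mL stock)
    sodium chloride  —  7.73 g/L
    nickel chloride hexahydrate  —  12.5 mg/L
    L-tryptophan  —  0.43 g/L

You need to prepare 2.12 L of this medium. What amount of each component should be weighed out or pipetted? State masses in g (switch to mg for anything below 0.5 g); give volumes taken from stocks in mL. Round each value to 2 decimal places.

HEPES buffer 157.52 mL; hemin 1.30 mL; spectinomycin 1.54 mL; sodium chloride 16.39 g; nickel chloride hexahydrate 26.50 mg; L-tryptophan 0.91 g

Working volume: 2.12 L.
HEPES buffer: dilute stock: 13.3 mM × 2120 mL ÷ 179 mM = 157.52 mL
hemin: V = C2·V2/C1 = 1.01 µg/mL × 2120 mL ÷ 1650 µg/mL = 1.30 mL
spectinomycin: V = C2·V2/C1 = 58.5 µg/mL × 2120 mL ÷ 80600 µg/mL = 1.54 mL
sodium chloride: 7.73 g/L × 2.12 L = 16.39 g
nickel chloride hexahydrate: 12.5 mg/L × 2.12 L = 26.50 mg
L-tryptophan: 0.43 g/L × 2.12 L = 0.91 g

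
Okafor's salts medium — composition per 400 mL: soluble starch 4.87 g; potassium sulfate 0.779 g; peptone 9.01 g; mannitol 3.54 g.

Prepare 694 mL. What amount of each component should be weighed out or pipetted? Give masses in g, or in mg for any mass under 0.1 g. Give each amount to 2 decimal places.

soluble starch 8.45 g; potassium sulfate 1.35 g; peptone 15.63 g; mannitol 6.14 g

Ratio of target to recipe volume: 694 / 400 = 1.735.
soluble starch: 4.87 g × (694 mL / 400 mL) = 8.45 g
potassium sulfate: 0.779 g × (694 mL / 400 mL) = 1.35 g
peptone: 9.01 g × (694 mL / 400 mL) = 15.63 g
mannitol: 3.54 g × (694 mL / 400 mL) = 6.14 g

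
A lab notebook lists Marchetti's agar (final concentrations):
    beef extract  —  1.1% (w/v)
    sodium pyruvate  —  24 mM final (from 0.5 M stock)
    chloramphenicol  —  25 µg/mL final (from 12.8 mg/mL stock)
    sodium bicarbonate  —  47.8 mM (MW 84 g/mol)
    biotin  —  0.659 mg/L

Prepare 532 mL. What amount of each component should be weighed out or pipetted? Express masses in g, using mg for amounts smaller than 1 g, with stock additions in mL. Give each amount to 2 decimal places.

beef extract 5.85 g; sodium pyruvate 25.54 mL; chloramphenicol 1.04 mL; sodium bicarbonate 2.14 g; biotin 0.35 mg

Working volume: 532 mL = 0.532 L.
beef extract: 1.1 g per 100 mL × 532 mL ÷ 100 = 5.85 g
sodium pyruvate: V = C2·V2/C1 = 24 mM × 532 mL ÷ 500 mM = 25.54 mL
chloramphenicol: C1V1 = C2V2 → 25 µg/mL × 532 mL ÷ 12800 µg/mL = 1.04 mL
sodium bicarbonate: 47.8 mmol/L × 84 g/mol × 0.532 L ÷ 1000 = 2.14 g
biotin: 0.659 mg/L × 0.532 L = 0.35 mg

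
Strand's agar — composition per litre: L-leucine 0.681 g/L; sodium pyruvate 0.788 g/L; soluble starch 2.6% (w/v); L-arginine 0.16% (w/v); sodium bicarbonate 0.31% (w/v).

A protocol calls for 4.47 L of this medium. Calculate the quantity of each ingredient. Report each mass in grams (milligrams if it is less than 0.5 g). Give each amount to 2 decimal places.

Working volume: 4.47 L.
L-leucine: 0.681 g/L × 4.47 L = 3.04 g
sodium pyruvate: 0.788 g/L × 4.47 L = 3.52 g
soluble starch: 2.6 g per 100 mL × 4470 mL ÷ 100 = 116.22 g
L-arginine: 0.16% w/v = 1.6 g/L → 1.6 × 4.47 L = 7.15 g
sodium bicarbonate: 0.31% w/v = 3.1 g/L → 3.1 × 4.47 L = 13.86 g

L-leucine 3.04 g; sodium pyruvate 3.52 g; soluble starch 116.22 g; L-arginine 7.15 g; sodium bicarbonate 13.86 g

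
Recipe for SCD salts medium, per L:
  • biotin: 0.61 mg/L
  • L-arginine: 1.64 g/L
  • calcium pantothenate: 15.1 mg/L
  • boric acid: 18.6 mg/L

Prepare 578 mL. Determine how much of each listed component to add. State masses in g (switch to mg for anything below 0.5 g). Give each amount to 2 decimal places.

biotin 0.35 mg; L-arginine 0.95 g; calcium pantothenate 8.73 mg; boric acid 10.75 mg

Scale factor relative to 1 L: 0.578.
biotin: 0.61 mg/L × 0.578 L = 0.35 mg
L-arginine: 1.64 g/L × 0.578 L = 0.95 g
calcium pantothenate: 15.1 mg/L × 0.578 L = 8.73 mg
boric acid: 18.6 mg/L × 0.578 L = 10.75 mg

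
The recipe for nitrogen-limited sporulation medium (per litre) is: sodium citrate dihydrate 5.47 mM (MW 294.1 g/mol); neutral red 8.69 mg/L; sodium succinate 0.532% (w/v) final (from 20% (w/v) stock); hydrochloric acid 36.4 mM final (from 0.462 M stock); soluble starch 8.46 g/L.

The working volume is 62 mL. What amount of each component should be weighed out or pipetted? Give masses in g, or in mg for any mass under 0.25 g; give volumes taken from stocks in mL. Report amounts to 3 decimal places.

Working volume: 62 mL = 0.062 L.
sodium citrate dihydrate: 5.47 mmol/L × 294.1 mg/mmol × 0.062 L = 99.741 mg
neutral red: 8.69 mg/L × 0.062 L = 0.539 mg
sodium succinate: C1V1 = C2V2 → 0.532% ÷ 20% × 62 mL = 1.649 mL
hydrochloric acid: C1V1 = C2V2 → 36.4 mM × 62 mL ÷ 462 mM = 4.885 mL
soluble starch: 8.46 g/L × 0.062 L = 0.525 g

sodium citrate dihydrate 99.741 mg; neutral red 0.539 mg; sodium succinate 1.649 mL; hydrochloric acid 4.885 mL; soluble starch 0.525 g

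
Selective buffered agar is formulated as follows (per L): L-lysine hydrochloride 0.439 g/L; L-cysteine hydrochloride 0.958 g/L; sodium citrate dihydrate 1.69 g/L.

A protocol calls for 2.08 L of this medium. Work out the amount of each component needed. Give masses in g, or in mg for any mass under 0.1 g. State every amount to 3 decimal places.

L-lysine hydrochloride 0.913 g; L-cysteine hydrochloride 1.993 g; sodium citrate dihydrate 3.515 g

Scale factor relative to 1 L: 2.08.
L-lysine hydrochloride: 0.439 g/L × 2.08 L = 0.913 g
L-cysteine hydrochloride: 0.958 g/L × 2.08 L = 1.993 g
sodium citrate dihydrate: 1.69 g/L × 2.08 L = 3.515 g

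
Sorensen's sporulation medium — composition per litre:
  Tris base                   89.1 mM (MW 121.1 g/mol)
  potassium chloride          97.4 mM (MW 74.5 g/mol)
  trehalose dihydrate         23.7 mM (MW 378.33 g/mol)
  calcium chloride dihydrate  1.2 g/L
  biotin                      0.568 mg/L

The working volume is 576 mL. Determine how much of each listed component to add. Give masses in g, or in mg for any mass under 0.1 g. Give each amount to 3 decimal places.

Scale factor relative to 1 L: 0.576.
Tris base: 89.1 mmol/L × 121.1 g/mol × 0.576 L ÷ 1000 = 6.215 g
potassium chloride: 97.4 mmol/L × 74.5 g/mol × 0.576 L ÷ 1000 = 4.180 g
trehalose dihydrate: 23.7 mmol/L × 378.33 g/mol × 0.576 L ÷ 1000 = 5.165 g
calcium chloride dihydrate: 1.2 g/L × 0.576 L = 0.691 g
biotin: 0.568 mg/L × 0.576 L = 0.327 mg

Tris base 6.215 g; potassium chloride 4.180 g; trehalose dihydrate 5.165 g; calcium chloride dihydrate 0.691 g; biotin 0.327 mg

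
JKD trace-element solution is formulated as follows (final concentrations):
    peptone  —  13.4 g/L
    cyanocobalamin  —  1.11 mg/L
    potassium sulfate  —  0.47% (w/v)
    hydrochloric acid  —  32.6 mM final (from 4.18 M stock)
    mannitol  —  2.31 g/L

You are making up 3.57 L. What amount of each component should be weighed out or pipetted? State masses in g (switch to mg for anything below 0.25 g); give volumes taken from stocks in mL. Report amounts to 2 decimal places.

peptone 47.84 g; cyanocobalamin 3.96 mg; potassium sulfate 16.78 g; hydrochloric acid 27.84 mL; mannitol 8.25 g

Working volume: 3.57 L.
peptone: 13.4 g/L × 3.57 L = 47.84 g
cyanocobalamin: 1.11 mg/L × 3.57 L = 3.96 mg
potassium sulfate: 0.47 g per 100 mL × 3570 mL ÷ 100 = 16.78 g
hydrochloric acid: dilute stock: 32.6 mM × 3570 mL ÷ 4180 mM = 27.84 mL
mannitol: 2.31 g/L × 3.57 L = 8.25 g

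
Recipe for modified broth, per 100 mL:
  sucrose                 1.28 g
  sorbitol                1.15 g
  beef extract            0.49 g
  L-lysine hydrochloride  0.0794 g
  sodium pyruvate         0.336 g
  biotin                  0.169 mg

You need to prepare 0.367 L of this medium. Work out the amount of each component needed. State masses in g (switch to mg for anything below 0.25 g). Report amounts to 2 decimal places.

sucrose 4.70 g; sorbitol 4.22 g; beef extract 1.80 g; L-lysine hydrochloride 0.29 g; sodium pyruvate 1.23 g; biotin 0.62 mg

Scale factor = 367 mL / 100 mL = 3.67.
sucrose: 1.28 g × (367 mL / 100 mL) = 4.70 g
sorbitol: 1.15 g × (367 mL / 100 mL) = 4.22 g
beef extract: 0.49 g × (367 mL / 100 mL) = 1.80 g
L-lysine hydrochloride: 0.0794 g × (367 mL / 100 mL) = 0.29 g
sodium pyruvate: 0.336 g × (367 mL / 100 mL) = 1.23 g
biotin: 0.169 mg × (367 mL / 100 mL) = 0.62 mg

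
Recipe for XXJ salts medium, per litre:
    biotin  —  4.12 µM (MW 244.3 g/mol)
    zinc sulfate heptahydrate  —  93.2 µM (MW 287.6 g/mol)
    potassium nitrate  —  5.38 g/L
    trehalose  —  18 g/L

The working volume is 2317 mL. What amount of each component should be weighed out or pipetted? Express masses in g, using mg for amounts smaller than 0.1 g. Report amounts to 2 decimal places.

Working volume: 2317 mL = 2.317 L.
biotin: 4.12 µmol/L × 244.3 g/mol × 2.317 L ÷ 1000 = 2.33 mg
zinc sulfate heptahydrate: 93.2 µmol/L × 287.6 g/mol × 2.317 L ÷ 1000 = 62.11 mg
potassium nitrate: 5.38 g/L × 2.317 L = 12.47 g
trehalose: 18 g/L × 2.317 L = 41.71 g

biotin 2.33 mg; zinc sulfate heptahydrate 62.11 mg; potassium nitrate 12.47 g; trehalose 41.71 g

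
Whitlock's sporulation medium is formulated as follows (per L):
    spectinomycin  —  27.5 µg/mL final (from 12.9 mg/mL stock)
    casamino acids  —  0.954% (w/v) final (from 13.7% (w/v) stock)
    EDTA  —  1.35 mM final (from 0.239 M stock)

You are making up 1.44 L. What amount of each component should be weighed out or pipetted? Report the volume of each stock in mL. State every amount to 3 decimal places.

spectinomycin 3.070 mL; casamino acids 100.274 mL; EDTA 8.134 mL

Working volume: 1.44 L.
spectinomycin: V = C2·V2/C1 = 27.5 µg/mL × 1440 mL ÷ 12900 µg/mL = 3.070 mL
casamino acids: V = C2·V2/C1 = 0.954% ÷ 13.7% × 1440 mL = 100.274 mL
EDTA: V = C2·V2/C1 = 1.35 mM × 1440 mL ÷ 239 mM = 8.134 mL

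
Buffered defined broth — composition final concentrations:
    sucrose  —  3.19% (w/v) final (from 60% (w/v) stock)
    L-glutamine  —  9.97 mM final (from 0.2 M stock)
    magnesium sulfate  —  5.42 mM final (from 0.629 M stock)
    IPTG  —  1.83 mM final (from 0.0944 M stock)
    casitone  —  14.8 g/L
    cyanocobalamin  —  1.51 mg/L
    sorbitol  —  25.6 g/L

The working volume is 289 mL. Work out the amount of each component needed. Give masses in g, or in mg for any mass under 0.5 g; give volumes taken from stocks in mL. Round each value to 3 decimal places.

sucrose 15.365 mL; L-glutamine 14.407 mL; magnesium sulfate 2.490 mL; IPTG 5.602 mL; casitone 4.277 g; cyanocobalamin 0.436 mg; sorbitol 7.398 g

Working volume: 289 mL = 0.289 L.
sucrose: V = C2·V2/C1 = 3.19% ÷ 60% × 289 mL = 15.365 mL
L-glutamine: C1V1 = C2V2 → 9.97 mM × 289 mL ÷ 200 mM = 14.407 mL
magnesium sulfate: dilute stock: 5.42 mM × 289 mL ÷ 629 mM = 2.490 mL
IPTG: V = C2·V2/C1 = 1.83 mM × 289 mL ÷ 94.4 mM = 5.602 mL
casitone: 14.8 g/L × 0.289 L = 4.277 g
cyanocobalamin: 1.51 mg/L × 0.289 L = 0.436 mg
sorbitol: 25.6 g/L × 0.289 L = 7.398 g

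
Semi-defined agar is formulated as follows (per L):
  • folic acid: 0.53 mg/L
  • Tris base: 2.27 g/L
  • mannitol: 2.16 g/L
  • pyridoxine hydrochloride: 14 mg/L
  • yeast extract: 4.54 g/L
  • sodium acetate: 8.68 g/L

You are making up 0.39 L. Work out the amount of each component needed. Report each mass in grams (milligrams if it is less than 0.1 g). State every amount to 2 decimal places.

Working volume: 0.39 L.
folic acid: 0.53 mg/L × 0.39 L = 0.21 mg
Tris base: 2.27 g/L × 0.39 L = 0.89 g
mannitol: 2.16 g/L × 0.39 L = 0.84 g
pyridoxine hydrochloride: 14 mg/L × 0.39 L = 5.46 mg
yeast extract: 4.54 g/L × 0.39 L = 1.77 g
sodium acetate: 8.68 g/L × 0.39 L = 3.39 g

folic acid 0.21 mg; Tris base 0.89 g; mannitol 0.84 g; pyridoxine hydrochloride 5.46 mg; yeast extract 1.77 g; sodium acetate 3.39 g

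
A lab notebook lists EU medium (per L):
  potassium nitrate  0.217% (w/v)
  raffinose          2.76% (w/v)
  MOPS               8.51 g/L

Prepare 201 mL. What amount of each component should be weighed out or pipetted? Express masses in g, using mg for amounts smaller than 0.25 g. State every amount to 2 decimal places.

Target volume = 201 mL = 0.201 L.
potassium nitrate: 0.217 g per 100 mL × 201 mL ÷ 100 = 0.44 g
raffinose: 2.76 g per 100 mL × 201 mL ÷ 100 = 5.55 g
MOPS: 8.51 g/L × 0.201 L = 1.71 g

potassium nitrate 0.44 g; raffinose 5.55 g; MOPS 1.71 g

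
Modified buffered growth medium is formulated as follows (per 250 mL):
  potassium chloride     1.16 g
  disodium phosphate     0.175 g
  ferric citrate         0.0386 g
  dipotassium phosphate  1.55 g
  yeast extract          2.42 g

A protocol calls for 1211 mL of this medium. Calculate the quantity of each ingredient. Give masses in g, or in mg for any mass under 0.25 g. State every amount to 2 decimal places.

Scale factor = 1211 mL / 250 mL = 4.844.
potassium chloride: 1.16 g × (1211 mL / 250 mL) = 5.62 g
disodium phosphate: 0.175 g × (1211 mL / 250 mL) = 0.85 g
ferric citrate: 0.0386 g × (1211 mL / 250 mL) = 0.186978 g = 186.98 mg
dipotassium phosphate: 1.55 g × (1211 mL / 250 mL) = 7.51 g
yeast extract: 2.42 g × (1211 mL / 250 mL) = 11.72 g

potassium chloride 5.62 g; disodium phosphate 0.85 g; ferric citrate 186.98 mg; dipotassium phosphate 7.51 g; yeast extract 11.72 g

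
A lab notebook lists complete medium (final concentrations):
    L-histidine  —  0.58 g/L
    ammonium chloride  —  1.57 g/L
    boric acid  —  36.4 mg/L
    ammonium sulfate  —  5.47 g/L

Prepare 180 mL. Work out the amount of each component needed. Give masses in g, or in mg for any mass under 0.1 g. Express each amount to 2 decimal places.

L-histidine 0.10 g; ammonium chloride 0.28 g; boric acid 6.55 mg; ammonium sulfate 0.98 g

Working volume: 180 mL = 0.18 L.
L-histidine: 0.58 g/L × 0.18 L = 0.10 g
ammonium chloride: 1.57 g/L × 0.18 L = 0.28 g
boric acid: 36.4 mg/L × 0.18 L = 6.55 mg
ammonium sulfate: 5.47 g/L × 0.18 L = 0.98 g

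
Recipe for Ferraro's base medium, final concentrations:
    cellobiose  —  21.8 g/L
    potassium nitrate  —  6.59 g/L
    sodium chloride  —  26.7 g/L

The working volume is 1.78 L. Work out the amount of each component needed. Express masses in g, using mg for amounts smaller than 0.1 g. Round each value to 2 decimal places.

Working volume: 1.78 L.
cellobiose: 21.8 g/L × 1.78 L = 38.80 g
potassium nitrate: 6.59 g/L × 1.78 L = 11.73 g
sodium chloride: 26.7 g/L × 1.78 L = 47.53 g

cellobiose 38.80 g; potassium nitrate 11.73 g; sodium chloride 47.53 g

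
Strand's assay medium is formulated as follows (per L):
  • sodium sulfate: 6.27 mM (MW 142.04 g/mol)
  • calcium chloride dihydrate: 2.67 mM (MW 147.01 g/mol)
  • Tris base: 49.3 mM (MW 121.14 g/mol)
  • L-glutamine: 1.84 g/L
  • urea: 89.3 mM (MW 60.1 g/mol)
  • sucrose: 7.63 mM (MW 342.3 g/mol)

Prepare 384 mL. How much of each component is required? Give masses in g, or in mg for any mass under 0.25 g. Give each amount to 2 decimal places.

Working volume: 384 mL = 0.384 L.
sodium sulfate: 6.27 mmol/L × 142.04 g/mol × 0.384 L ÷ 1000 = 0.34 g
calcium chloride dihydrate: 2.67 mmol/L × 147.01 mg/mmol × 0.384 L = 150.73 mg
Tris base: 49.3 mmol/L × 121.14 g/mol × 0.384 L ÷ 1000 = 2.29 g
L-glutamine: 1.84 g/L × 0.384 L = 0.71 g
urea: 89.3 mmol/L × 60.1 g/mol × 0.384 L ÷ 1000 = 2.06 g
sucrose: 7.63 mmol/L × 342.3 g/mol × 0.384 L ÷ 1000 = 1.00 g

sodium sulfate 0.34 g; calcium chloride dihydrate 150.73 mg; Tris base 2.29 g; L-glutamine 0.71 g; urea 2.06 g; sucrose 1.00 g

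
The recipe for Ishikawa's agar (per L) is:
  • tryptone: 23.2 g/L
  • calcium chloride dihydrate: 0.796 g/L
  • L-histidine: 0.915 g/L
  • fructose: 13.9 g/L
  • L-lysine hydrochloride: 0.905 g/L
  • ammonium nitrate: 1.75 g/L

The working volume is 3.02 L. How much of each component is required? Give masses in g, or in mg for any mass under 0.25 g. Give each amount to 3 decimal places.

Working volume: 3.02 L.
tryptone: 23.2 g/L × 3.02 L = 70.064 g
calcium chloride dihydrate: 0.796 g/L × 3.02 L = 2.404 g
L-histidine: 0.915 g/L × 3.02 L = 2.763 g
fructose: 13.9 g/L × 3.02 L = 41.978 g
L-lysine hydrochloride: 0.905 g/L × 3.02 L = 2.733 g
ammonium nitrate: 1.75 g/L × 3.02 L = 5.285 g

tryptone 70.064 g; calcium chloride dihydrate 2.404 g; L-histidine 2.763 g; fructose 41.978 g; L-lysine hydrochloride 2.733 g; ammonium nitrate 5.285 g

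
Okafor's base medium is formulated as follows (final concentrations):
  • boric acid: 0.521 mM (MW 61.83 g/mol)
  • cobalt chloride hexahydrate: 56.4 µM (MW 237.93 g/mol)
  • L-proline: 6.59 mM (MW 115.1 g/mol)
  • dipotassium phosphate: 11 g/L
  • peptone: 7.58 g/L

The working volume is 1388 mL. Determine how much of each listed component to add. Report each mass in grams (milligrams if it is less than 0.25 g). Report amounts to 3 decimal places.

boric acid 44.712 mg; cobalt chloride hexahydrate 18.626 mg; L-proline 1.053 g; dipotassium phosphate 15.268 g; peptone 10.521 g

Target volume = 1388 mL = 1.388 L.
boric acid: 0.521 mmol/L × 61.83 mg/mmol × 1.388 L = 44.712 mg
cobalt chloride hexahydrate: 56.4 µmol/L × 237.93 g/mol × 1.388 L ÷ 1000 = 18.626 mg
L-proline: 6.59 mmol/L × 115.1 g/mol × 1.388 L ÷ 1000 = 1.053 g
dipotassium phosphate: 11 g/L × 1.388 L = 15.268 g
peptone: 7.58 g/L × 1.388 L = 10.521 g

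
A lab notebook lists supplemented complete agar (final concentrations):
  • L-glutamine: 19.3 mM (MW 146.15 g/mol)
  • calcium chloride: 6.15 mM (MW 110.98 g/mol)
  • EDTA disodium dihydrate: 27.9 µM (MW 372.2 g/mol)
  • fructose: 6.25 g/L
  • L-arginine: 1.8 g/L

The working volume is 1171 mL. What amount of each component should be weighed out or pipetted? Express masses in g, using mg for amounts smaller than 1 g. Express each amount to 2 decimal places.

Working volume: 1171 mL = 1.171 L.
L-glutamine: 19.3 mmol/L × 146.15 g/mol × 1.171 L ÷ 1000 = 3.30 g
calcium chloride: 6.15 mmol/L × 110.98 mg/mmol × 1.171 L = 799.24 mg
EDTA disodium dihydrate: 27.9 µmol/L × 372.2 g/mol × 1.171 L ÷ 1000 = 12.16 mg
fructose: 6.25 g/L × 1.171 L = 7.32 g
L-arginine: 1.8 g/L × 1.171 L = 2.11 g

L-glutamine 3.30 g; calcium chloride 799.24 mg; EDTA disodium dihydrate 12.16 mg; fructose 7.32 g; L-arginine 2.11 g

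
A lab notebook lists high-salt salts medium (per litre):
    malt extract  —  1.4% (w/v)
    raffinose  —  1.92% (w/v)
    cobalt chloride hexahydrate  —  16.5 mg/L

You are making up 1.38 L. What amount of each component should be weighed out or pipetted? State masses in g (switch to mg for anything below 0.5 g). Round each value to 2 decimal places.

malt extract 19.32 g; raffinose 26.50 g; cobalt chloride hexahydrate 22.77 mg

Working volume: 1.38 L.
malt extract: 1.4% w/v = 14 g/L → 14 × 1.38 L = 19.32 g
raffinose: 1.92% w/v = 19.2 g/L → 19.2 × 1.38 L = 26.50 g
cobalt chloride hexahydrate: 16.5 mg/L × 1.38 L = 22.77 mg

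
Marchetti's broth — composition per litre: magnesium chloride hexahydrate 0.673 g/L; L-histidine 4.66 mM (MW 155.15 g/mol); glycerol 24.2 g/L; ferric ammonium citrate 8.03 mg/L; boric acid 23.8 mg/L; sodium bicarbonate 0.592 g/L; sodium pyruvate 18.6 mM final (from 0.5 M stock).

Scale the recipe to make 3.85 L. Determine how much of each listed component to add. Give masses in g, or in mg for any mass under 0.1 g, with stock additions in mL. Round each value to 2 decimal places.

magnesium chloride hexahydrate 2.59 g; L-histidine 2.78 g; glycerol 93.17 g; ferric ammonium citrate 30.92 mg; boric acid 91.63 mg; sodium bicarbonate 2.28 g; sodium pyruvate 143.22 mL

Scale factor relative to 1 L: 3.85.
magnesium chloride hexahydrate: 0.673 g/L × 3.85 L = 2.59 g
L-histidine: 4.66 mmol/L × 155.15 g/mol × 3.85 L ÷ 1000 = 2.78 g
glycerol: 24.2 g/L × 3.85 L = 93.17 g
ferric ammonium citrate: 8.03 mg/L × 3.85 L = 30.92 mg
boric acid: 23.8 mg/L × 3.85 L = 91.63 mg
sodium bicarbonate: 0.592 g/L × 3.85 L = 2.28 g
sodium pyruvate: dilute stock: 18.6 mM × 3850 mL ÷ 500 mM = 143.22 mL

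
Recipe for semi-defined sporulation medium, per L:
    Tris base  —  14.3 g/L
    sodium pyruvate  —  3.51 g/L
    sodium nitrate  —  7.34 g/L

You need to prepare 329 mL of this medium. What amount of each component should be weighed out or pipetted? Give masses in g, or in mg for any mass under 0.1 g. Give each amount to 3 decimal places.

Target volume = 329 mL = 0.329 L.
Tris base: 14.3 g/L × 0.329 L = 4.705 g
sodium pyruvate: 3.51 g/L × 0.329 L = 1.155 g
sodium nitrate: 7.34 g/L × 0.329 L = 2.415 g

Tris base 4.705 g; sodium pyruvate 1.155 g; sodium nitrate 2.415 g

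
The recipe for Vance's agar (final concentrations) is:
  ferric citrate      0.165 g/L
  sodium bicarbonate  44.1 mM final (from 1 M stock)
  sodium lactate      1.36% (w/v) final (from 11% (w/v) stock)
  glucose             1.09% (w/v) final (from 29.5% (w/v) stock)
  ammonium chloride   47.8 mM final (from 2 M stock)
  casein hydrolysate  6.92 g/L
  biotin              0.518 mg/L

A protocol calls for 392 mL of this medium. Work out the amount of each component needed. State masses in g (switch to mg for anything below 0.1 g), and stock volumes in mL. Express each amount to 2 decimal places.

Scale factor relative to 1 L: 0.392.
ferric citrate: 0.165 g/L × 0.392 L = 0.06468 g = 64.68 mg
sodium bicarbonate: V = C2·V2/C1 = 44.1 mM × 392 mL ÷ 1000 mM = 17.29 mL
sodium lactate: C1V1 = C2V2 → 1.36% ÷ 11% × 392 mL = 48.47 mL
glucose: C1V1 = C2V2 → 1.09% ÷ 29.5% × 392 mL = 14.48 mL
ammonium chloride: C1V1 = C2V2 → 47.8 mM × 392 mL ÷ 2000 mM = 9.37 mL
casein hydrolysate: 6.92 g/L × 0.392 L = 2.71 g
biotin: 0.518 mg/L × 0.392 L = 0.20 mg

ferric citrate 64.68 mg; sodium bicarbonate 17.29 mL; sodium lactate 48.47 mL; glucose 14.48 mL; ammonium chloride 9.37 mL; casein hydrolysate 2.71 g; biotin 0.20 mg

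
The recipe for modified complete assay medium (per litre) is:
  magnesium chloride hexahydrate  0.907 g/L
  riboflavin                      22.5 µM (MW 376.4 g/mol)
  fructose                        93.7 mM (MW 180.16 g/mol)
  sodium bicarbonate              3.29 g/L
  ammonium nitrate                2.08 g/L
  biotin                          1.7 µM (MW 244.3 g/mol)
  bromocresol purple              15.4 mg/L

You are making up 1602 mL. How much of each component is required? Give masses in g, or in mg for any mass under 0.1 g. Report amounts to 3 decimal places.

magnesium chloride hexahydrate 1.453 g; riboflavin 13.567 mg; fructose 27.043 g; sodium bicarbonate 5.271 g; ammonium nitrate 3.332 g; biotin 0.665 mg; bromocresol purple 24.671 mg

Working volume: 1602 mL = 1.602 L.
magnesium chloride hexahydrate: 0.907 g/L × 1.602 L = 1.453 g
riboflavin: 22.5 µmol/L × 376.4 g/mol × 1.602 L ÷ 1000 = 13.567 mg
fructose: 93.7 mmol/L × 180.16 g/mol × 1.602 L ÷ 1000 = 27.043 g
sodium bicarbonate: 3.29 g/L × 1.602 L = 5.271 g
ammonium nitrate: 2.08 g/L × 1.602 L = 3.332 g
biotin: 1.7 µmol/L × 244.3 g/mol × 1.602 L ÷ 1000 = 0.665 mg
bromocresol purple: 15.4 mg/L × 1.602 L = 24.671 mg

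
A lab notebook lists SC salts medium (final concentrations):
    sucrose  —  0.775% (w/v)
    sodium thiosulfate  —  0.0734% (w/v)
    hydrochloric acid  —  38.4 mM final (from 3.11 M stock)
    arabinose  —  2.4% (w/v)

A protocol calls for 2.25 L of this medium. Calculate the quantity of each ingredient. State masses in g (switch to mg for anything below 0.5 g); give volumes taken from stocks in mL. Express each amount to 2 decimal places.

Scale factor relative to 1 L: 2.25.
sucrose: 0.775 g per 100 mL × 2250 mL ÷ 100 = 17.44 g
sodium thiosulfate: 0.0734 g per 100 mL × 2250 mL ÷ 100 = 1.65 g
hydrochloric acid: dilute stock: 38.4 mM × 2250 mL ÷ 3110 mM = 27.78 mL
arabinose: 2.4 g per 100 mL × 2250 mL ÷ 100 = 54.00 g

sucrose 17.44 g; sodium thiosulfate 1.65 g; hydrochloric acid 27.78 mL; arabinose 54.00 g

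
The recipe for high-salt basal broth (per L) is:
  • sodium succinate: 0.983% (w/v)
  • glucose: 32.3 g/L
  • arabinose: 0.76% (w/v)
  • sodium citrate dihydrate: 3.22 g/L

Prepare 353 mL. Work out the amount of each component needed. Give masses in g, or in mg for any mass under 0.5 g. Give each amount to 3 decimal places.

sodium succinate 3.470 g; glucose 11.402 g; arabinose 2.683 g; sodium citrate dihydrate 1.137 g

Working volume: 353 mL = 0.353 L.
sodium succinate: 0.983% w/v = 9.83 g/L → 9.83 × 0.353 L = 3.470 g
glucose: 32.3 g/L × 0.353 L = 11.402 g
arabinose: 0.76% w/v = 7.6 g/L → 7.6 × 0.353 L = 2.683 g
sodium citrate dihydrate: 3.22 g/L × 0.353 L = 1.137 g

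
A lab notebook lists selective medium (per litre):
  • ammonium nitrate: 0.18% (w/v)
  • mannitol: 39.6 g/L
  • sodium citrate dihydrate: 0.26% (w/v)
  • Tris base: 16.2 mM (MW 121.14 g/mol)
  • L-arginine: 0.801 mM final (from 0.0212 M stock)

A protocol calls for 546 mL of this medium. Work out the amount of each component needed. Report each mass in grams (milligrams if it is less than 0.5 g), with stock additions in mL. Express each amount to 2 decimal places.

Working volume: 546 mL = 0.546 L.
ammonium nitrate: 0.18 g per 100 mL × 546 mL ÷ 100 = 0.98 g
mannitol: 39.6 g/L × 0.546 L = 21.62 g
sodium citrate dihydrate: 0.26 g per 100 mL × 546 mL ÷ 100 = 1.42 g
Tris base: 16.2 mmol/L × 121.14 g/mol × 0.546 L ÷ 1000 = 1.07 g
L-arginine: V = C2·V2/C1 = 0.801 mM × 546 mL ÷ 21.2 mM = 20.63 mL

ammonium nitrate 0.98 g; mannitol 21.62 g; sodium citrate dihydrate 1.42 g; Tris base 1.07 g; L-arginine 20.63 mL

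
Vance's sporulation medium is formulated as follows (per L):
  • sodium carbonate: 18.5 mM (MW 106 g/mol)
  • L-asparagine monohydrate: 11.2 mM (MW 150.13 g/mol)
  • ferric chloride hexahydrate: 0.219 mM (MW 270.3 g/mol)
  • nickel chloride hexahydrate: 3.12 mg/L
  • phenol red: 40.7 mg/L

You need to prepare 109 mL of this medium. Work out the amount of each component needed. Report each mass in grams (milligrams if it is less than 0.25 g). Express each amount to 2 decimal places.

sodium carbonate 213.75 mg; L-asparagine monohydrate 183.28 mg; ferric chloride hexahydrate 6.45 mg; nickel chloride hexahydrate 0.34 mg; phenol red 4.44 mg

Working volume: 109 mL = 0.109 L.
sodium carbonate: 18.5 mmol/L × 106 mg/mmol × 0.109 L = 213.75 mg
L-asparagine monohydrate: 11.2 mmol/L × 150.13 mg/mmol × 0.109 L = 183.28 mg
ferric chloride hexahydrate: 0.219 mmol/L × 270.3 mg/mmol × 0.109 L = 6.45 mg
nickel chloride hexahydrate: 3.12 mg/L × 0.109 L = 0.34 mg
phenol red: 40.7 mg/L × 0.109 L = 4.44 mg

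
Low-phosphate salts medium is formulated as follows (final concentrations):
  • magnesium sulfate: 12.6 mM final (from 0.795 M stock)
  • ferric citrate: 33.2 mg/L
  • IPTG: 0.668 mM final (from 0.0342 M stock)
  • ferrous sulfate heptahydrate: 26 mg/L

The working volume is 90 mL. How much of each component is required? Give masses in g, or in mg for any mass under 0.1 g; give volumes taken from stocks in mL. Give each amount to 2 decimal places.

magnesium sulfate 1.43 mL; ferric citrate 2.99 mg; IPTG 1.76 mL; ferrous sulfate heptahydrate 2.34 mg

Target volume = 90 mL = 0.09 L.
magnesium sulfate: C1V1 = C2V2 → 12.6 mM × 90 mL ÷ 795 mM = 1.43 mL
ferric citrate: 33.2 mg/L × 0.09 L = 2.99 mg
IPTG: dilute stock: 0.668 mM × 90 mL ÷ 34.2 mM = 1.76 mL
ferrous sulfate heptahydrate: 26 mg/L × 0.09 L = 2.34 mg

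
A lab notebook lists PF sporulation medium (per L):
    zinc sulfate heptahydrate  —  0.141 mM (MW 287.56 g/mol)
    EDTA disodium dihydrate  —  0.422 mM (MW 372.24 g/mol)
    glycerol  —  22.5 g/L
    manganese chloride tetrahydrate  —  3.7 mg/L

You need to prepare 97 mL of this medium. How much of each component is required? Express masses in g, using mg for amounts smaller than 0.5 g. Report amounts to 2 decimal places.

zinc sulfate heptahydrate 3.93 mg; EDTA disodium dihydrate 15.24 mg; glycerol 2.18 g; manganese chloride tetrahydrate 0.36 mg

Target volume = 97 mL = 0.097 L.
zinc sulfate heptahydrate: 0.141 mmol/L × 287.56 mg/mmol × 0.097 L = 3.93 mg
EDTA disodium dihydrate: 0.422 mmol/L × 372.24 mg/mmol × 0.097 L = 15.24 mg
glycerol: 22.5 g/L × 0.097 L = 2.18 g
manganese chloride tetrahydrate: 3.7 mg/L × 0.097 L = 0.36 mg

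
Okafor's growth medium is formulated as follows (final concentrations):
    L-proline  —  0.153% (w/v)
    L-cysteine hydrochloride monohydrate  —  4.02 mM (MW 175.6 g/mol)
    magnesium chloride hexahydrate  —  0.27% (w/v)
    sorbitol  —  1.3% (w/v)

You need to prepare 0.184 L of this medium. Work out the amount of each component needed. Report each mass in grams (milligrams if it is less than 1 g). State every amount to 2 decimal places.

Scale factor relative to 1 L: 0.184.
L-proline: 0.153% w/v = 1.53 g/L → 1.53 × 0.184 L = 0.28152 g = 281.52 mg
L-cysteine hydrochloride monohydrate: 4.02 mmol/L × 175.6 mg/mmol × 0.184 L = 129.89 mg
magnesium chloride hexahydrate: 0.27 g per 100 mL × 184 mL ÷ 100 = 0.4968 g = 496.80 mg
sorbitol: 1.3 g per 100 mL × 184 mL ÷ 100 = 2.39 g

L-proline 281.52 mg; L-cysteine hydrochloride monohydrate 129.89 mg; magnesium chloride hexahydrate 496.80 mg; sorbitol 2.39 g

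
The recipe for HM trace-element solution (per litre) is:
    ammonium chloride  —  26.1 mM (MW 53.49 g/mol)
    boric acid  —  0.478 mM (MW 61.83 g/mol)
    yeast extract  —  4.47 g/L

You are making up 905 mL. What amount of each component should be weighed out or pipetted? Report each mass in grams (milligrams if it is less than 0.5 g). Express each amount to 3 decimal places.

Working volume: 905 mL = 0.905 L.
ammonium chloride: 26.1 mmol/L × 53.49 g/mol × 0.905 L ÷ 1000 = 1.263 g
boric acid: 0.478 mmol/L × 61.83 mg/mmol × 0.905 L = 26.747 mg
yeast extract: 4.47 g/L × 0.905 L = 4.045 g

ammonium chloride 1.263 g; boric acid 26.747 mg; yeast extract 4.045 g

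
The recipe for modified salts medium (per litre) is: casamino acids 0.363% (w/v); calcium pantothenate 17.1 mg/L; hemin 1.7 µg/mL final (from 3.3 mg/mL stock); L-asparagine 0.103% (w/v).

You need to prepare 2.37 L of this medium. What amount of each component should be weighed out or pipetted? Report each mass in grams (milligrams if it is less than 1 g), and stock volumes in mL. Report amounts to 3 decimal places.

Working volume: 2.37 L.
casamino acids: 0.363% w/v = 3.63 g/L → 3.63 × 2.37 L = 8.603 g
calcium pantothenate: 17.1 mg/L × 2.37 L = 40.527 mg
hemin: C1V1 = C2V2 → 1.7 µg/mL × 2370 mL ÷ 3300 µg/mL = 1.221 mL
L-asparagine: 0.103% w/v = 1.03 g/L → 1.03 × 2.37 L = 2.441 g

casamino acids 8.603 g; calcium pantothenate 40.527 mg; hemin 1.221 mL; L-asparagine 2.441 g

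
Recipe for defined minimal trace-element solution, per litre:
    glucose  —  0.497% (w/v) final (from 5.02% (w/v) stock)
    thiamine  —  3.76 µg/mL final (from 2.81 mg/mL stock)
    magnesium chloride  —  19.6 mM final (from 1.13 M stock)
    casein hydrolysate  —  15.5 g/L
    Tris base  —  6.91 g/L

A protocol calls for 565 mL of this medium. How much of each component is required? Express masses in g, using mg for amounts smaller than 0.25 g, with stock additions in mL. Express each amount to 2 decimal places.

Target volume = 565 mL = 0.565 L.
glucose: C1V1 = C2V2 → 0.497% ÷ 5.02% × 565 mL = 55.94 mL
thiamine: C1V1 = C2V2 → 3.76 µg/mL × 565 mL ÷ 2810 µg/mL = 0.76 mL
magnesium chloride: V = C2·V2/C1 = 19.6 mM × 565 mL ÷ 1130 mM = 9.80 mL
casein hydrolysate: 15.5 g/L × 0.565 L = 8.76 g
Tris base: 6.91 g/L × 0.565 L = 3.90 g

glucose 55.94 mL; thiamine 0.76 mL; magnesium chloride 9.80 mL; casein hydrolysate 8.76 g; Tris base 3.90 g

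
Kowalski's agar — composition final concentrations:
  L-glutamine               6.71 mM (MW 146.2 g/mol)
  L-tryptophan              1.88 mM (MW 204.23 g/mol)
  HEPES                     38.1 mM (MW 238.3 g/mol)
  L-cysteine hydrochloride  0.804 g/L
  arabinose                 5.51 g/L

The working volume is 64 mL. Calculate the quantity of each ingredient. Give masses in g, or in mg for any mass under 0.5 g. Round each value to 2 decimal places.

Working volume: 64 mL = 0.064 L.
L-glutamine: 6.71 mmol/L × 146.2 mg/mmol × 0.064 L = 62.78 mg
L-tryptophan: 1.88 mmol/L × 204.23 mg/mmol × 0.064 L = 24.57 mg
HEPES: 38.1 mmol/L × 238.3 g/mol × 0.064 L ÷ 1000 = 0.58 g
L-cysteine hydrochloride: 0.804 g/L × 0.064 L = 0.051456 g = 51.46 mg
arabinose: 5.51 g/L × 0.064 L = 0.35264 g = 352.64 mg

L-glutamine 62.78 mg; L-tryptophan 24.57 mg; HEPES 0.58 g; L-cysteine hydrochloride 51.46 mg; arabinose 352.64 mg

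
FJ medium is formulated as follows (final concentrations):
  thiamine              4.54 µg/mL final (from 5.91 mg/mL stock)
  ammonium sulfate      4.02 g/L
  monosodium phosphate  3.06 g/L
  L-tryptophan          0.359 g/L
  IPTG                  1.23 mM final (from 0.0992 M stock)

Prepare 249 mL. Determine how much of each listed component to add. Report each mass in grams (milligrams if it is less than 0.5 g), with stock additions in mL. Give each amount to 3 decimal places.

thiamine 0.191 mL; ammonium sulfate 1.001 g; monosodium phosphate 0.762 g; L-tryptophan 89.391 mg; IPTG 3.087 mL

Scale factor relative to 1 L: 0.249.
thiamine: C1V1 = C2V2 → 4.54 µg/mL × 249 mL ÷ 5910 µg/mL = 0.191 mL
ammonium sulfate: 4.02 g/L × 0.249 L = 1.001 g
monosodium phosphate: 3.06 g/L × 0.249 L = 0.762 g
L-tryptophan: 0.359 g/L × 0.249 L = 0.089391 g = 89.391 mg
IPTG: dilute stock: 1.23 mM × 249 mL ÷ 99.2 mM = 3.087 mL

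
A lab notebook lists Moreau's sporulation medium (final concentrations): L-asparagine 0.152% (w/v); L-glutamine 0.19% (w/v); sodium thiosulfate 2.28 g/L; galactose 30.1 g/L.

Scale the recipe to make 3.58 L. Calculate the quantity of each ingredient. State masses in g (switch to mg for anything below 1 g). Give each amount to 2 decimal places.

Scale factor relative to 1 L: 3.58.
L-asparagine: 0.152 g per 100 mL × 3580 mL ÷ 100 = 5.44 g
L-glutamine: 0.19 g per 100 mL × 3580 mL ÷ 100 = 6.80 g
sodium thiosulfate: 2.28 g/L × 3.58 L = 8.16 g
galactose: 30.1 g/L × 3.58 L = 107.76 g

L-asparagine 5.44 g; L-glutamine 6.80 g; sodium thiosulfate 8.16 g; galactose 107.76 g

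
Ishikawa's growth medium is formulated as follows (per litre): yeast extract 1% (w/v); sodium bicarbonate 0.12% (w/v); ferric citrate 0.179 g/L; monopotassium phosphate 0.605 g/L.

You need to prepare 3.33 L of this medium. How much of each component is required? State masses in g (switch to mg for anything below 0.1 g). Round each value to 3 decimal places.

Working volume: 3.33 L.
yeast extract: 1 g per 100 mL × 3330 mL ÷ 100 = 33.300 g
sodium bicarbonate: 0.12% w/v = 1.2 g/L → 1.2 × 3.33 L = 3.996 g
ferric citrate: 0.179 g/L × 3.33 L = 0.596 g
monopotassium phosphate: 0.605 g/L × 3.33 L = 2.015 g

yeast extract 33.300 g; sodium bicarbonate 3.996 g; ferric citrate 0.596 g; monopotassium phosphate 2.015 g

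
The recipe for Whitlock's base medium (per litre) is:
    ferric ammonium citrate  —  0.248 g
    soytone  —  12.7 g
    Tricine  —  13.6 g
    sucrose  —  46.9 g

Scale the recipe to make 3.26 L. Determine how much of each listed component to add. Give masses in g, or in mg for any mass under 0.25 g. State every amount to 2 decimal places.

ferric ammonium citrate 0.81 g; soytone 41.40 g; Tricine 44.34 g; sucrose 152.89 g

Scale factor = 3260 mL / 1000 mL = 3.26.
ferric ammonium citrate: 0.248 g × (3260 mL / 1000 mL) = 0.81 g
soytone: 12.7 g × (3260 mL / 1000 mL) = 41.40 g
Tricine: 13.6 g × (3260 mL / 1000 mL) = 44.34 g
sucrose: 46.9 g × (3260 mL / 1000 mL) = 152.89 g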